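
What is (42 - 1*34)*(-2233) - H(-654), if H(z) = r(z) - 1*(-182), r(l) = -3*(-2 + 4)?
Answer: -18040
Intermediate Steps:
r(l) = -6 (r(l) = -3*2 = -6)
H(z) = 176 (H(z) = -6 - 1*(-182) = -6 + 182 = 176)
(42 - 1*34)*(-2233) - H(-654) = (42 - 1*34)*(-2233) - 1*176 = (42 - 34)*(-2233) - 176 = 8*(-2233) - 176 = -17864 - 176 = -18040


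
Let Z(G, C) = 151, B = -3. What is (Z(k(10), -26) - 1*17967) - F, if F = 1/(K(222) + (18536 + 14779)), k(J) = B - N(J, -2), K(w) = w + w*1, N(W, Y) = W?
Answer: -601450345/33759 ≈ -17816.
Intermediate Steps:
K(w) = 2*w (K(w) = w + w = 2*w)
k(J) = -3 - J
F = 1/33759 (F = 1/(2*222 + (18536 + 14779)) = 1/(444 + 33315) = 1/33759 ≈ 2.9622e-5)
(Z(k(10), -26) - 1*17967) - F = (151 - 1*17967) - 1*1/33759 = (151 - 17967) - 1/33759 = -17816 - 1/33759 = -601450345/33759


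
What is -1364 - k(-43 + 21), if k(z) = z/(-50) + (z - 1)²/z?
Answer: -737217/550 ≈ -1340.4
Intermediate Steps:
k(z) = -z/50 + (-1 + z)²/z (k(z) = z*(-1/50) + (-1 + z)²/z = -z/50 + (-1 + z)²/z)
-1364 - k(-43 + 21) = -1364 - (-(-43 + 21)/50 + (-1 + (-43 + 21))²/(-43 + 21)) = -1364 - (-1/50*(-22) + (-1 - 22)²/(-22)) = -1364 - (11/25 - 1/22*(-23)²) = -1364 - (11/25 - 1/22*529) = -1364 - (11/25 - 529/22) = -1364 - 1*(-12983/550) = -1364 + 12983/550 = -737217/550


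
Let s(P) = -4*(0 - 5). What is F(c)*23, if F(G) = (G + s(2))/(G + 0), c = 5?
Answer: 115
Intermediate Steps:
s(P) = 20 (s(P) = -4*(-5) = 20)
F(G) = (20 + G)/G (F(G) = (G + 20)/(G + 0) = (20 + G)/G)
F(c)*23 = ((20 + 5)/5)*23 = ((1/5)*25)*23 = 5*23 = 115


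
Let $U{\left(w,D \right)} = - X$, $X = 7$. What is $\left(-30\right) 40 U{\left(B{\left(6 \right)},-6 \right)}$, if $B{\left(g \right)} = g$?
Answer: $8400$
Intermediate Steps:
$U{\left(w,D \right)} = -7$ ($U{\left(w,D \right)} = \left(-1\right) 7 = -7$)
$\left(-30\right) 40 U{\left(B{\left(6 \right)},-6 \right)} = \left(-30\right) 40 \left(-7\right) = \left(-1200\right) \left(-7\right) = 8400$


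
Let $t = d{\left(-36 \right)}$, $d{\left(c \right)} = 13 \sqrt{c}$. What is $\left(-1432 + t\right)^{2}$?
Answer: $2044540 - 223392 i \approx 2.0445 \cdot 10^{6} - 2.2339 \cdot 10^{5} i$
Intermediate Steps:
$t = 78 i$ ($t = 13 \sqrt{-36} = 13 \cdot 6 i = 78 i \approx 78.0 i$)
$\left(-1432 + t\right)^{2} = \left(-1432 + 78 i\right)^{2}$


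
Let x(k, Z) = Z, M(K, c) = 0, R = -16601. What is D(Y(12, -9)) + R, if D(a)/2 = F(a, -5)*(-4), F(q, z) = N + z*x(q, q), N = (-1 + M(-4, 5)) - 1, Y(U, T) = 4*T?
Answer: -18025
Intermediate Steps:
N = -2 (N = (-1 + 0) - 1 = -1 - 1 = -2)
F(q, z) = -2 + q*z (F(q, z) = -2 + z*q = -2 + q*z)
D(a) = 16 + 40*a (D(a) = 2*((-2 + a*(-5))*(-4)) = 2*((-2 - 5*a)*(-4)) = 2*(8 + 20*a) = 16 + 40*a)
D(Y(12, -9)) + R = (16 + 40*(4*(-9))) - 16601 = (16 + 40*(-36)) - 16601 = (16 - 1440) - 16601 = -1424 - 16601 = -18025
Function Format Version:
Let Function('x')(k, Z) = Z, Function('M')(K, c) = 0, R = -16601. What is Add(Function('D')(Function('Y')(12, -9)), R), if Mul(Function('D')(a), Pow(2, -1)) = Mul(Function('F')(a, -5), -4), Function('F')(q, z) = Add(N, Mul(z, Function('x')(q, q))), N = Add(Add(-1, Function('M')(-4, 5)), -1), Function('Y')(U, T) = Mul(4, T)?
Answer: -18025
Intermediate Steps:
N = -2 (N = Add(Add(-1, 0), -1) = Add(-1, -1) = -2)
Function('F')(q, z) = Add(-2, Mul(q, z)) (Function('F')(q, z) = Add(-2, Mul(z, q)) = Add(-2, Mul(q, z)))
Function('D')(a) = Add(16, Mul(40, a)) (Function('D')(a) = Mul(2, Mul(Add(-2, Mul(a, -5)), -4)) = Mul(2, Mul(Add(-2, Mul(-5, a)), -4)) = Mul(2, Add(8, Mul(20, a))) = Add(16, Mul(40, a)))
Add(Function('D')(Function('Y')(12, -9)), R) = Add(Add(16, Mul(40, Mul(4, -9))), -16601) = Add(Add(16, Mul(40, -36)), -16601) = Add(Add(16, -1440), -16601) = Add(-1424, -16601) = -18025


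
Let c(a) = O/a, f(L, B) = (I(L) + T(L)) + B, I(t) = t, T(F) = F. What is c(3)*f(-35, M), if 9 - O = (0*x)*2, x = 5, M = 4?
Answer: -198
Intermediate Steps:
f(L, B) = B + 2*L (f(L, B) = (L + L) + B = 2*L + B = B + 2*L)
O = 9 (O = 9 - 0*5*2 = 9 - 0*2 = 9 - 1*0 = 9 + 0 = 9)
c(a) = 9/a
c(3)*f(-35, M) = (9/3)*(4 + 2*(-35)) = (9*(⅓))*(4 - 70) = 3*(-66) = -198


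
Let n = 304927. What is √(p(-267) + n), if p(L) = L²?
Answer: 2*√94054 ≈ 613.36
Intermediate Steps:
√(p(-267) + n) = √((-267)² + 304927) = √(71289 + 304927) = √376216 = 2*√94054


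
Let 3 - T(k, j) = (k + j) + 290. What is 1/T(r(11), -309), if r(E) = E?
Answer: 1/11 ≈ 0.090909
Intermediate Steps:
T(k, j) = -287 - j - k (T(k, j) = 3 - ((k + j) + 290) = 3 - ((j + k) + 290) = 3 - (290 + j + k) = 3 + (-290 - j - k) = -287 - j - k)
1/T(r(11), -309) = 1/(-287 - 1*(-309) - 1*11) = 1/(-287 + 309 - 11) = 1/11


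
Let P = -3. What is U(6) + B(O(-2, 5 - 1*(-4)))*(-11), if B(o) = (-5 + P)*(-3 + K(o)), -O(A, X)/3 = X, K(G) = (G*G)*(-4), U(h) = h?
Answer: -256866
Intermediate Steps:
K(G) = -4*G² (K(G) = G²*(-4) = -4*G²)
O(A, X) = -3*X
B(o) = 24 + 32*o² (B(o) = (-5 - 3)*(-3 - 4*o²) = -8*(-3 - 4*o²) = 24 + 32*o²)
U(6) + B(O(-2, 5 - 1*(-4)))*(-11) = 6 + (24 + 32*(-3*(5 - 1*(-4)))²)*(-11) = 6 + (24 + 32*(-3*(5 + 4))²)*(-11) = 6 + (24 + 32*(-3*9)²)*(-11) = 6 + (24 + 32*(-27)²)*(-11) = 6 + (24 + 32*729)*(-11) = 6 + (24 + 23328)*(-11) = 6 + 23352*(-11) = 6 - 256872 = -256866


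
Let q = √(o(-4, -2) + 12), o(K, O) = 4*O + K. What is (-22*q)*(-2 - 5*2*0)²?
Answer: 0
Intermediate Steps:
o(K, O) = K + 4*O
q = 0 (q = √((-4 + 4*(-2)) + 12) = √((-4 - 8) + 12) = √(-12 + 12) = √0 = 0)
(-22*q)*(-2 - 5*2*0)² = (-22*0)*(-2 - 5*2*0)² = 0*(-2 - 10*0)² = 0*(-2 + 0)² = 0*(-2)² = 0*4 = 0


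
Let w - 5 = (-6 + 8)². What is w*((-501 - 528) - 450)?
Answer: -13311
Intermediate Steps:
w = 9 (w = 5 + (-6 + 8)² = 5 + 2² = 5 + 4 = 9)
w*((-501 - 528) - 450) = 9*((-501 - 528) - 450) = 9*(-1029 - 450) = 9*(-1479) = -13311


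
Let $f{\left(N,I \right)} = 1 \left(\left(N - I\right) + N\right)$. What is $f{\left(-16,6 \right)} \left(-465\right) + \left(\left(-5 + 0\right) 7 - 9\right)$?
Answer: $17626$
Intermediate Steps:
$f{\left(N,I \right)} = - I + 2 N$ ($f{\left(N,I \right)} = 1 \left(- I + 2 N\right) = - I + 2 N$)
$f{\left(-16,6 \right)} \left(-465\right) + \left(\left(-5 + 0\right) 7 - 9\right) = \left(\left(-1\right) 6 + 2 \left(-16\right)\right) \left(-465\right) + \left(\left(-5 + 0\right) 7 - 9\right) = \left(-6 - 32\right) \left(-465\right) - 44 = \left(-38\right) \left(-465\right) - 44 = 17670 - 44 = 17626$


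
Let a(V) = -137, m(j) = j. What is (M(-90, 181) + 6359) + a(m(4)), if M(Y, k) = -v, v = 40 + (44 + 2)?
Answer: 6136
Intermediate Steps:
v = 86 (v = 40 + 46 = 86)
M(Y, k) = -86 (M(Y, k) = -1*86 = -86)
(M(-90, 181) + 6359) + a(m(4)) = (-86 + 6359) - 137 = 6273 - 137 = 6136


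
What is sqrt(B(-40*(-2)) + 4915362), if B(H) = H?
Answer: sqrt(4915442) ≈ 2217.1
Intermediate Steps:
sqrt(B(-40*(-2)) + 4915362) = sqrt(-40*(-2) + 4915362) = sqrt(80 + 4915362) = sqrt(4915442)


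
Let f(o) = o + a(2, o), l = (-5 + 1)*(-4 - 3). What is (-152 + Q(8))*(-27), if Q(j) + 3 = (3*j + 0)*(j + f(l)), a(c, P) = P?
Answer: -37287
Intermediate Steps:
l = 28 (l = -4*(-7) = 28)
f(o) = 2*o (f(o) = o + o = 2*o)
Q(j) = -3 + 3*j*(56 + j) (Q(j) = -3 + (3*j + 0)*(j + 2*28) = -3 + (3*j)*(j + 56) = -3 + (3*j)*(56 + j) = -3 + 3*j*(56 + j))
(-152 + Q(8))*(-27) = (-152 + (-3 + 3*8**2 + 168*8))*(-27) = (-152 + (-3 + 3*64 + 1344))*(-27) = (-152 + (-3 + 192 + 1344))*(-27) = (-152 + 1533)*(-27) = 1381*(-27) = -37287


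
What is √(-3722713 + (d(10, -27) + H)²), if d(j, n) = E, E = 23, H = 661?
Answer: I*√3254857 ≈ 1804.1*I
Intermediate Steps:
d(j, n) = 23
√(-3722713 + (d(10, -27) + H)²) = √(-3722713 + (23 + 661)²) = √(-3722713 + 684²) = √(-3722713 + 467856) = √(-3254857) = I*√3254857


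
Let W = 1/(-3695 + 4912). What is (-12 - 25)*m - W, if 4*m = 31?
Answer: -1395903/4868 ≈ -286.75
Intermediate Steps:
m = 31/4 (m = (¼)*31 = 31/4 ≈ 7.7500)
W = 1/1217 ≈ 0.00082169
(-12 - 25)*m - W = (-12 - 25)*(31/4) - 1*1/1217 = -37*31/4 - 1/1217 = -1147/4 - 1/1217 = -1395903/4868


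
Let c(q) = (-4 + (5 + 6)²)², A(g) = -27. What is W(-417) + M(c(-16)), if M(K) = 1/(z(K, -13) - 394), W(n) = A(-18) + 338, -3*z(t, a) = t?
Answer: 1541626/4957 ≈ 311.00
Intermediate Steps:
z(t, a) = -t/3
c(q) = 13689 (c(q) = (-4 + 11²)² = (-4 + 121)² = 117² = 13689)
W(n) = 311 (W(n) = -27 + 338 = 311)
M(K) = 1/(-394 - K/3) (M(K) = 1/(-K/3 - 394) = 1/(-394 - K/3))
W(-417) + M(c(-16)) = 311 - 3/(1182 + 13689) = 311 - 3/14871 = 311 - 3*1/14871 = 311 - 1/4957 = 1541626/4957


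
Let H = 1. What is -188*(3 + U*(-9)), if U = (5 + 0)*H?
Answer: 7896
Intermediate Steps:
U = 5 (U = (5 + 0)*1 = 5*1 = 5)
-188*(3 + U*(-9)) = -188*(3 + 5*(-9)) = -188*(3 - 45) = -188*(-42) = 7896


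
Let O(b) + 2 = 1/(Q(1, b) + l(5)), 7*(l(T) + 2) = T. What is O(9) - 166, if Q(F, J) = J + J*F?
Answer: -19649/117 ≈ -167.94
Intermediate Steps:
Q(F, J) = J + F*J
l(T) = -2 + T/7
O(b) = -2 + 1/(-9/7 + 2*b) (O(b) = -2 + 1/(b*(1 + 1) + (-2 + (⅐)*5)) = -2 + 1/(b*2 + (-2 + 5/7)) = -2 + 1/(2*b - 9/7) = -2 + 1/(-9/7 + 2*b))
O(9) - 166 = (25 - 28*9)/(-9 + 14*9) - 166 = (25 - 252)/(-9 + 126) - 166 = -227/117 - 166 = -19649/117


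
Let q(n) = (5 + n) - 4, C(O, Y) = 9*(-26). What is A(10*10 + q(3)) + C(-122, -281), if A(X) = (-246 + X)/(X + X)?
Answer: -24407/104 ≈ -234.68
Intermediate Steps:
C(O, Y) = -234
q(n) = 1 + n
A(X) = (-246 + X)/(2*X) (A(X) = (-246 + X)/((2*X)) = (-246 + X)*(1/(2*X)) = (-246 + X)/(2*X))
A(10*10 + q(3)) + C(-122, -281) = (-246 + (10*10 + (1 + 3)))/(2*(10*10 + (1 + 3))) - 234 = (-246 + (100 + 4))/(2*(100 + 4)) - 234 = (½)*(-246 + 104)/104 - 234 = (½)*(1/104)*(-142) - 234 = -71/104 - 234 = -24407/104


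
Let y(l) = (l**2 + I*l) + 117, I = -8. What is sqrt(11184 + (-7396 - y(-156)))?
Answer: I*sqrt(21913) ≈ 148.03*I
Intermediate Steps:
y(l) = 117 + l**2 - 8*l (y(l) = (l**2 - 8*l) + 117 = 117 + l**2 - 8*l)
sqrt(11184 + (-7396 - y(-156))) = sqrt(11184 + (-7396 - (117 + (-156)**2 - 8*(-156)))) = sqrt(11184 + (-7396 - (117 + 24336 + 1248))) = sqrt(11184 + (-7396 - 1*25701)) = sqrt(11184 + (-7396 - 25701)) = sqrt(11184 - 33097) = sqrt(-21913) = I*sqrt(21913)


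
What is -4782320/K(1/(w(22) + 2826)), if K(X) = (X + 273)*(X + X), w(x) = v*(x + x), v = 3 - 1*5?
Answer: -3585135053408/149495 ≈ -2.3982e+7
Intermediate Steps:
v = -2 (v = 3 - 5 = -2)
w(x) = -4*x (w(x) = -2*(x + x) = -4*x)
K(X) = 2*X*(273 + X) (K(X) = (273 + X)*(2*X) = 2*X*(273 + X))
-4782320/K(1/(w(22) + 2826)) = -4782320*(-4*22 + 2826)/(2*(273 + 1/(-4*22 + 2826))) = -4782320*(-88 + 2826)/(2*(273 + 1/(-88 + 2826))) = -4782320*1369/(273 + 1/2738) = -4782320/(2*(1/2738)*(747475/2738)) = -4782320/747475/3748322 = -4782320*3748322/747475 = -3585135053408/149495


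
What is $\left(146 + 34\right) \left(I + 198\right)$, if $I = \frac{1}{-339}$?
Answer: $\frac{4027260}{113} \approx 35640.0$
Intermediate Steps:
$I = - \frac{1}{339} \approx -0.0029499$
$\left(146 + 34\right) \left(I + 198\right) = \left(146 + 34\right) \left(- \frac{1}{339} + 198\right) = 180 \cdot \frac{67121}{339} = \frac{4027260}{113}$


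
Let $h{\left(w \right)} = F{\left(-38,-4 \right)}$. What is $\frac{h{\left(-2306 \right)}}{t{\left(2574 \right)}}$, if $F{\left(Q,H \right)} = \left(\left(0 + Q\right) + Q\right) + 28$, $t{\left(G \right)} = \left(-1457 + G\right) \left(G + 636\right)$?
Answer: $- \frac{8}{597595} \approx -1.3387 \cdot 10^{-5}$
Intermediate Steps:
$t{\left(G \right)} = \left(-1457 + G\right) \left(636 + G\right)$
$F{\left(Q,H \right)} = 28 + 2 Q$ ($F{\left(Q,H \right)} = \left(Q + Q\right) + 28 = 2 Q + 28 = 28 + 2 Q$)
$h{\left(w \right)} = -48$ ($h{\left(w \right)} = 28 + 2 \left(-38\right) = 28 - 76 = -48$)
$\frac{h{\left(-2306 \right)}}{t{\left(2574 \right)}} = - \frac{48}{-926652 + 2574^{2} - 2113254} = - \frac{48}{-926652 + 6625476 - 2113254} = - \frac{48}{3585570} = \left(-48\right) \frac{1}{3585570} = - \frac{8}{597595}$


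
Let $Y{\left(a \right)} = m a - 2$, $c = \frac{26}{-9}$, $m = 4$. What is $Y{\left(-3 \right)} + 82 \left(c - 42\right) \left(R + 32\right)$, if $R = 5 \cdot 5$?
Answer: $- \frac{629474}{3} \approx -2.0982 \cdot 10^{5}$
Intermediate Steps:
$c = - \frac{26}{9}$ ($c = 26 \left(- \frac{1}{9}\right) = - \frac{26}{9} \approx -2.8889$)
$R = 25$
$Y{\left(a \right)} = -2 + 4 a$ ($Y{\left(a \right)} = 4 a - 2 = -2 + 4 a$)
$Y{\left(-3 \right)} + 82 \left(c - 42\right) \left(R + 32\right) = \left(-2 + 4 \left(-3\right)\right) + 82 \left(- \frac{26}{9} - 42\right) \left(25 + 32\right) = \left(-2 - 12\right) + 82 \left(\left(- \frac{404}{9}\right) 57\right) = -14 + 82 \left(- \frac{7676}{3}\right) = -14 - \frac{629432}{3} = - \frac{629474}{3}$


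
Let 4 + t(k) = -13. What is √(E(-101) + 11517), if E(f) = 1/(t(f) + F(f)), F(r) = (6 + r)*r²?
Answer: √2704128453613034/484556 ≈ 107.32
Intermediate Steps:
t(k) = -17 (t(k) = -4 - 13 = -17)
F(r) = r²*(6 + r)
E(f) = 1/(-17 + f²*(6 + f))
√(E(-101) + 11517) = √(1/(-17 + (-101)²*(6 - 101)) + 11517) = √(1/(-17 + 10201*(-95)) + 11517) = √(1/(-17 - 969095) + 11517) = √(1/(-969112) + 11517) = √(-1/969112 + 11517) = √(11161262903/969112) = √2704128453613034/484556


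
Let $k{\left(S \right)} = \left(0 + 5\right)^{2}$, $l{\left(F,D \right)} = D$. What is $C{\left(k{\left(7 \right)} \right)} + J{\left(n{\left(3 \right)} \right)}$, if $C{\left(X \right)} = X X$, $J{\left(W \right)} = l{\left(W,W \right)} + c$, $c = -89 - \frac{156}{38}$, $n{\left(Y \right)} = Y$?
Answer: $\frac{10163}{19} \approx 534.89$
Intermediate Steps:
$k{\left(S \right)} = 25$ ($k{\left(S \right)} = 5^{2} = 25$)
$c = - \frac{1769}{19}$ ($c = -89 - 156 \cdot \frac{1}{38} = -89 - \frac{78}{19} = - \frac{1769}{19} \approx -93.105$)
$J{\left(W \right)} = - \frac{1769}{19} + W$ ($J{\left(W \right)} = W - \frac{1769}{19} = - \frac{1769}{19} + W$)
$C{\left(X \right)} = X^{2}$
$C{\left(k{\left(7 \right)} \right)} + J{\left(n{\left(3 \right)} \right)} = 25^{2} + \left(- \frac{1769}{19} + 3\right) = 625 - \frac{1712}{19} = \frac{10163}{19}$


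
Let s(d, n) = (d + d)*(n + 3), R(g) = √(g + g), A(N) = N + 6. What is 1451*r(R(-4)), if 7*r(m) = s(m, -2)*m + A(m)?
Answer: -14510/7 + 2902*I*√2/7 ≈ -2072.9 + 586.29*I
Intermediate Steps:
A(N) = 6 + N
R(g) = √2*√g (R(g) = √(2*g) = √2*√g)
s(d, n) = 2*d*(3 + n) (s(d, n) = (2*d)*(3 + n) = 2*d*(3 + n))
r(m) = 6/7 + m/7 + 2*m²/7 (r(m) = ((2*m*(3 - 2))*m + (6 + m))/7 = ((2*m*1)*m + (6 + m))/7 = ((2*m)*m + (6 + m))/7 = (2*m² + (6 + m))/7 = (6 + m + 2*m²)/7 = 6/7 + m/7 + 2*m²/7)
1451*r(R(-4)) = 1451*(6/7 + (√2*√(-4))/7 + 2*(√2*√(-4))²/7) = 1451*(6/7 + (√2*(2*I))/7 + 2*(√2*(2*I))²/7) = 1451*(6/7 + (2*I*√2)/7 + 2*(2*I*√2)²/7) = 1451*(6/7 + 2*I*√2/7 + (2/7)*(-8)) = 1451*(6/7 + 2*I*√2/7 - 16/7) = 1451*(-10/7 + 2*I*√2/7) = -14510/7 + 2902*I*√2/7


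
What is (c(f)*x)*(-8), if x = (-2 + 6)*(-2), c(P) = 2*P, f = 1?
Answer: 128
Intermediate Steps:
x = -8 (x = 4*(-2) = -8)
(c(f)*x)*(-8) = ((2*1)*(-8))*(-8) = (2*(-8))*(-8) = -16*(-8) = 128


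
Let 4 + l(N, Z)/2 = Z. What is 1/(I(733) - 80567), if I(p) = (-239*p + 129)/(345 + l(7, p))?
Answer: -1803/145437359 ≈ -1.2397e-5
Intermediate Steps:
l(N, Z) = -8 + 2*Z
I(p) = (129 - 239*p)/(337 + 2*p) (I(p) = (-239*p + 129)/(345 + (-8 + 2*p)) = (129 - 239*p)/(337 + 2*p))
1/(I(733) - 80567) = 1/((129 - 239*733)/(337 + 2*733) - 80567) = 1/((129 - 175187)/(337 + 1466) - 80567) = 1/(-175058/1803 - 80567) = 1/(-145437359/1803) = -1803/145437359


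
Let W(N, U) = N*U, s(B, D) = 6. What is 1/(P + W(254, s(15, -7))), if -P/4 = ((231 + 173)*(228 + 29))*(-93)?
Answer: 1/38625540 ≈ 2.5890e-8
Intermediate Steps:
P = 38624016 (P = -4*(231 + 173)*(228 + 29)*(-93) = -4*404*257*(-93) = -415312*(-93) = -4*(-9656004) = 38624016)
1/(P + W(254, s(15, -7))) = 1/(38624016 + 254*6) = 1/(38624016 + 1524) = 1/38625540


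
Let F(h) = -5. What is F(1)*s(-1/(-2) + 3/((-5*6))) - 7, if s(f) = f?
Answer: -9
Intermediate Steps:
F(1)*s(-1/(-2) + 3/((-5*6))) - 7 = -5*(-1/(-2) + 3/((-5*6))) - 7 = -5*(-1*(-½) + 3/(-30)) - 7 = -5*(½ + 3*(-1/30)) - 7 = -5*(½ - ⅒) - 7 = -5*⅖ - 7 = -2 - 7 = -9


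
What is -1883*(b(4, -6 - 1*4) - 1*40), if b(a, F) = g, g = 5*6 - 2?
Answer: 22596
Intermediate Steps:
g = 28 (g = 30 - 2 = 28)
b(a, F) = 28
-1883*(b(4, -6 - 1*4) - 1*40) = -1883*(28 - 1*40) = -1883*(28 - 40) = -1883*(-12) = 22596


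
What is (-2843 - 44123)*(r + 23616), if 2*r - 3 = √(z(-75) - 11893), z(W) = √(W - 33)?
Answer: -1109219505 - 23483*√(-11893 + 6*I*√3) ≈ -1.1092e+9 - 2.5609e+6*I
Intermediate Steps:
z(W) = √(-33 + W)
r = 3/2 + √(-11893 + 6*I*√3)/2 (r = 3/2 + √(√(-33 - 75) - 11893)/2 = 3/2 + √(√(-108) - 11893)/2 = 3/2 + √(6*I*√3 - 11893)/2 = 3/2 + √(-11893 + 6*I*√3)/2 ≈ 1.5238 + 54.528*I)
(-2843 - 44123)*(r + 23616) = (-2843 - 44123)*((3/2 + √(-11893 + 6*I*√3)/2) + 23616) = -46966*(47235/2 + √(-11893 + 6*I*√3)/2) = -1109219505 - 23483*√(-11893 + 6*I*√3)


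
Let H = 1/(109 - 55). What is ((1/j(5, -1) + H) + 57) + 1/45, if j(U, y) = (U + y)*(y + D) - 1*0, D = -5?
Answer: 61559/1080 ≈ 56.999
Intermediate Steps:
j(U, y) = (-5 + y)*(U + y) (j(U, y) = (U + y)*(y - 5) - 1*0 = (U + y)*(-5 + y) + 0 = (-5 + y)*(U + y) + 0 = (-5 + y)*(U + y))
H = 1/54 ≈ 0.018519
((1/j(5, -1) + H) + 57) + 1/45 = ((1/((-1)² - 5*5 - 5*(-1) + 5*(-1)) + 1/54) + 57) + 1/45 = ((1/(1 - 25 + 5 - 5) + 1/54) + 57) + 1/45 = ((1/(-24) + 1/54) + 57) + 1/45 = ((-1/24 + 1/54) + 57) + 1/45 = (-5/216 + 57) + 1/45 = 12307/216 + 1/45 = 61559/1080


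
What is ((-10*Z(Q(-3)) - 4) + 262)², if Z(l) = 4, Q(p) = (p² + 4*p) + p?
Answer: 47524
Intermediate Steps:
Q(p) = p² + 5*p
((-10*Z(Q(-3)) - 4) + 262)² = ((-10*4 - 4) + 262)² = ((-40 - 4) + 262)² = (-44 + 262)² = 218² = 47524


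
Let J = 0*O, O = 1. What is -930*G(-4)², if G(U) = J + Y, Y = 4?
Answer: -14880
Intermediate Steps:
J = 0 (J = 0*1 = 0)
G(U) = 4 (G(U) = 0 + 4 = 4)
-930*G(-4)² = -930*4² = -930*16 = -14880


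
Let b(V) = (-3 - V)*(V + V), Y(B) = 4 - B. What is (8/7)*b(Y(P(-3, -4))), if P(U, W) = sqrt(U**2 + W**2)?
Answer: 32/7 ≈ 4.5714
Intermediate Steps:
b(V) = 2*V*(-3 - V) (b(V) = (-3 - V)*(2*V) = 2*V*(-3 - V))
(8/7)*b(Y(P(-3, -4))) = (8/7)*(-2*(4 - sqrt((-3)**2 + (-4)**2))*(3 + (4 - sqrt((-3)**2 + (-4)**2)))) = (8*(1/7))*(-2*(4 - sqrt(9 + 16))*(3 + (4 - sqrt(9 + 16)))) = 8*(-2*(4 - sqrt(25))*(3 + (4 - sqrt(25))))/7 = 8*(-2*(4 - 1*5)*(3 + (4 - 1*5)))/7 = 8*(-2*(4 - 5)*(3 + (4 - 5)))/7 = 8*(-2*(-1)*(3 - 1))/7 = 8*(-2*(-1)*2)/7 = (8/7)*4 = 32/7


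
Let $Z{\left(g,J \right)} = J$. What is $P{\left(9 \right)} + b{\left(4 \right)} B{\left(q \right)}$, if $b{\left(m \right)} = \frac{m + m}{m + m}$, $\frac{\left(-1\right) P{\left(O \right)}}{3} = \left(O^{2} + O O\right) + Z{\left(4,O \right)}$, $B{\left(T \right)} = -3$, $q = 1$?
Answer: $-516$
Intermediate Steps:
$P{\left(O \right)} = - 6 O^{2} - 3 O$ ($P{\left(O \right)} = - 3 \left(\left(O^{2} + O O\right) + O\right) = - 3 \left(\left(O^{2} + O^{2}\right) + O\right) = - 3 \left(2 O^{2} + O\right) = - 3 \left(O + 2 O^{2}\right) = - 6 O^{2} - 3 O$)
$b{\left(m \right)} = 1$ ($b{\left(m \right)} = \frac{2 m}{2 m} = 2 m \frac{1}{2 m} = 1$)
$P{\left(9 \right)} + b{\left(4 \right)} B{\left(q \right)} = 3 \cdot 9 \left(-1 - 18\right) + 1 \left(-3\right) = 3 \cdot 9 \left(-1 - 18\right) - 3 = 3 \cdot 9 \left(-19\right) - 3 = -513 - 3 = -516$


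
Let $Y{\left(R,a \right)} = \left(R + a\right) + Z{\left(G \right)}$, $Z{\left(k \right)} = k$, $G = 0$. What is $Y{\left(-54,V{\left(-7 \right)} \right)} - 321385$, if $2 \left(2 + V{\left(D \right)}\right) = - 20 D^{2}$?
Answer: $-321931$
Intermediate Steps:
$V{\left(D \right)} = -2 - 10 D^{2}$ ($V{\left(D \right)} = -2 + \frac{\left(-20\right) D^{2}}{2} = -2 - 10 D^{2}$)
$Y{\left(R,a \right)} = R + a$ ($Y{\left(R,a \right)} = \left(R + a\right) + 0 = R + a$)
$Y{\left(-54,V{\left(-7 \right)} \right)} - 321385 = \left(-54 - \left(2 + 10 \left(-7\right)^{2}\right)\right) - 321385 = \left(-54 - 492\right) - 321385 = -546 - 321385 = -321931$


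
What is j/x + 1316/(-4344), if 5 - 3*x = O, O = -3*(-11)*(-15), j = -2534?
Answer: -1052534/67875 ≈ -15.507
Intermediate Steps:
O = -495 (O = 33*(-15) = -495)
x = 500/3 (x = 5/3 - ⅓*(-495) = 5/3 + 165 = 500/3 ≈ 166.67)
j/x + 1316/(-4344) = -2534/500/3 + 1316/(-4344) = -2534*3/500 + 1316*(-1/4344) = -3801/250 - 329/1086 = -1052534/67875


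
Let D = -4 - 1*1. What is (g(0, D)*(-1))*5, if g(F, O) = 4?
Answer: -20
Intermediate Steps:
D = -5 (D = -4 - 1 = -5)
(g(0, D)*(-1))*5 = (4*(-1))*5 = -4*5 = -20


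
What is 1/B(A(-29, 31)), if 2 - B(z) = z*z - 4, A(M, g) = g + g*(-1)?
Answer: 1/6 ≈ 0.16667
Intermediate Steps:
A(M, g) = 0 (A(M, g) = g - g = 0)
B(z) = 6 - z**2 (B(z) = 2 - (z*z - 4) = 2 - (z**2 - 4) = 2 - (-4 + z**2) = 2 + (4 - z**2) = 6 - z**2)
1/B(A(-29, 31)) = 1/(6 - 1*0**2) = 1/(6 - 1*0) = 1/(6 + 0) = 1/6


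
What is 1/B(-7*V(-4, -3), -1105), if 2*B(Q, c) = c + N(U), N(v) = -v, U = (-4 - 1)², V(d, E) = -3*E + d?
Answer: -1/565 ≈ -0.0017699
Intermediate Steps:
V(d, E) = d - 3*E
U = 25 (U = (-5)² = 25)
B(Q, c) = -25/2 + c/2 (B(Q, c) = (c - 1*25)/2 = (c - 25)/2 = (-25 + c)/2 = -25/2 + c/2)
1/B(-7*V(-4, -3), -1105) = 1/(-25/2 + (½)*(-1105)) = 1/(-25/2 - 1105/2) = 1/(-565) = -1/565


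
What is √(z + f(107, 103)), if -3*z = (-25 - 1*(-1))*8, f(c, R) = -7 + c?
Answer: 2*√41 ≈ 12.806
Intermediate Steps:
z = 64 (z = -(-25 - 1*(-1))*8/3 = -(-25 + 1)*8/3 = -(-8)*8 = -⅓*(-192) = 64)
√(z + f(107, 103)) = √(64 + (-7 + 107)) = √(64 + 100) = √164 = 2*√41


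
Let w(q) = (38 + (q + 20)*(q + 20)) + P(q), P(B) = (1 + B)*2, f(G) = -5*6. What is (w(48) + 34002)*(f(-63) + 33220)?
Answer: 1286510780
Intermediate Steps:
f(G) = -30
P(B) = 2 + 2*B
w(q) = 40 + (20 + q)**2 + 2*q (w(q) = (38 + (q + 20)*(q + 20)) + (2 + 2*q) = (38 + (20 + q)*(20 + q)) + (2 + 2*q) = (38 + (20 + q)**2) + (2 + 2*q) = 40 + (20 + q)**2 + 2*q)
(w(48) + 34002)*(f(-63) + 33220) = ((440 + 48**2 + 42*48) + 34002)*(-30 + 33220) = ((440 + 2304 + 2016) + 34002)*33190 = (4760 + 34002)*33190 = 38762*33190 = 1286510780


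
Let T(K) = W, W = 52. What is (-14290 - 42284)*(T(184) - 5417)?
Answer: 303519510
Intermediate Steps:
T(K) = 52
(-14290 - 42284)*(T(184) - 5417) = (-14290 - 42284)*(52 - 5417) = -56574*(-5365) = 303519510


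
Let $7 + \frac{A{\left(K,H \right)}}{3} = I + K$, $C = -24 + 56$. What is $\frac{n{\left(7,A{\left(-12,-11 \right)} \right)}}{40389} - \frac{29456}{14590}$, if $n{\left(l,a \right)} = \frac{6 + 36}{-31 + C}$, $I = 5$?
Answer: $- \frac{198180934}{98212585} \approx -2.0179$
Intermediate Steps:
$C = 32$
$A{\left(K,H \right)} = -6 + 3 K$ ($A{\left(K,H \right)} = -21 + 3 \left(5 + K\right) = -21 + \left(15 + 3 K\right) = -6 + 3 K$)
$n{\left(l,a \right)} = 42$ ($n{\left(l,a \right)} = \frac{6 + 36}{-31 + 32} = \frac{42}{1} = 42 \cdot 1 = 42$)
$\frac{n{\left(7,A{\left(-12,-11 \right)} \right)}}{40389} - \frac{29456}{14590} = \frac{42}{40389} - \frac{29456}{14590} = 42 \cdot \frac{1}{40389} - \frac{14728}{7295} = \frac{14}{13463} - \frac{14728}{7295} = - \frac{198180934}{98212585}$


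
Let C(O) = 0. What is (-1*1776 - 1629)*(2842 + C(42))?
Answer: -9677010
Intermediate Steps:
(-1*1776 - 1629)*(2842 + C(42)) = (-1*1776 - 1629)*(2842 + 0) = (-1776 - 1629)*2842 = -3405*2842 = -9677010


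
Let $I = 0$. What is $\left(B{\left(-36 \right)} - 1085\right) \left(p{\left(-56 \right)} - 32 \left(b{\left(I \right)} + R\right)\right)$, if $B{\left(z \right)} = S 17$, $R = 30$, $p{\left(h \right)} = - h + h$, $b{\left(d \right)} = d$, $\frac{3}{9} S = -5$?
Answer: $1286400$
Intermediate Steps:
$S = -15$ ($S = 3 \left(-5\right) = -15$)
$p{\left(h \right)} = 0$
$B{\left(z \right)} = -255$ ($B{\left(z \right)} = \left(-15\right) 17 = -255$)
$\left(B{\left(-36 \right)} - 1085\right) \left(p{\left(-56 \right)} - 32 \left(b{\left(I \right)} + R\right)\right) = \left(-255 - 1085\right) \left(0 - 32 \left(0 + 30\right)\right) = - 1340 \left(0 - 960\right) = \left(-1340\right) \left(-960\right) = 1286400$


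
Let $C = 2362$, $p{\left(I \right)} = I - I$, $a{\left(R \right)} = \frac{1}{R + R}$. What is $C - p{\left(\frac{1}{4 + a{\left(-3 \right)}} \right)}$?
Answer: $2362$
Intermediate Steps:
$a{\left(R \right)} = \frac{1}{2 R}$
$p{\left(I \right)} = 0$
$C - p{\left(\frac{1}{4 + a{\left(-3 \right)}} \right)} = 2362 - 0 = 2362 + 0 = 2362$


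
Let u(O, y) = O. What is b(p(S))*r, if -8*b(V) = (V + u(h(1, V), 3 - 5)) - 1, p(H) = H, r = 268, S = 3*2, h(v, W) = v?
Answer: -201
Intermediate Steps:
S = 6
b(V) = -V/8 (b(V) = -((V + 1) - 1)/8 = -((1 + V) - 1)/8 = -V/8)
b(p(S))*r = -⅛*6*268 = -¾*268 = -201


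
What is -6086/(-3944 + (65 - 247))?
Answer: 3043/2063 ≈ 1.4750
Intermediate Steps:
-6086/(-3944 + (65 - 247)) = -6086/(-3944 - 182) = -6086/(-4126) = -6086*(-1/4126) = 3043/2063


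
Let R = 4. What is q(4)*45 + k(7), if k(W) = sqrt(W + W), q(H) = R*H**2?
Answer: 2880 + sqrt(14) ≈ 2883.7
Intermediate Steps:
q(H) = 4*H**2
k(W) = sqrt(2)*sqrt(W) (k(W) = sqrt(2*W) = sqrt(2)*sqrt(W))
q(4)*45 + k(7) = (4*4**2)*45 + sqrt(2)*sqrt(7) = (4*16)*45 + sqrt(14) = 64*45 + sqrt(14) = 2880 + sqrt(14)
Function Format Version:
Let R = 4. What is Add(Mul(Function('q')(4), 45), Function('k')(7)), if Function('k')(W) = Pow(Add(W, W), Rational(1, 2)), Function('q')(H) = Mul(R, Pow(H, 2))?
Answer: Add(2880, Pow(14, Rational(1, 2))) ≈ 2883.7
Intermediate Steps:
Function('q')(H) = Mul(4, Pow(H, 2))
Function('k')(W) = Mul(Pow(2, Rational(1, 2)), Pow(W, Rational(1, 2))) (Function('k')(W) = Pow(Mul(2, W), Rational(1, 2)) = Mul(Pow(2, Rational(1, 2)), Pow(W, Rational(1, 2))))
Add(Mul(Function('q')(4), 45), Function('k')(7)) = Add(Mul(Mul(4, Pow(4, 2)), 45), Mul(Pow(2, Rational(1, 2)), Pow(7, Rational(1, 2)))) = Add(Mul(Mul(4, 16), 45), Pow(14, Rational(1, 2))) = Add(Mul(64, 45), Pow(14, Rational(1, 2))) = Add(2880, Pow(14, Rational(1, 2)))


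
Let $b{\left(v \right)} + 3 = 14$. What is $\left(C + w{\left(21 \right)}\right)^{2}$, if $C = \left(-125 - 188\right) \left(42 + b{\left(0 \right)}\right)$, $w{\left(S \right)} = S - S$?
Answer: $275194921$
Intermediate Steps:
$b{\left(v \right)} = 11$ ($b{\left(v \right)} = -3 + 14 = 11$)
$w{\left(S \right)} = 0$
$C = -16589$ ($C = \left(-125 - 188\right) \left(42 + 11\right) = \left(-313\right) 53 = -16589$)
$\left(C + w{\left(21 \right)}\right)^{2} = \left(-16589 + 0\right)^{2} = \left(-16589\right)^{2} = 275194921$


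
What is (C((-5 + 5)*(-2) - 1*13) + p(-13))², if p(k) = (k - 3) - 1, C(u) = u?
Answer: 900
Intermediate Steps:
p(k) = -4 + k (p(k) = (-3 + k) - 1 = -4 + k)
(C((-5 + 5)*(-2) - 1*13) + p(-13))² = (((-5 + 5)*(-2) - 1*13) + (-4 - 13))² = ((0*(-2) - 13) - 17)² = ((0 - 13) - 17)² = (-13 - 17)² = (-30)² = 900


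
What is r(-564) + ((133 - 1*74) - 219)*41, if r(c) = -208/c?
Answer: -924908/141 ≈ -6559.6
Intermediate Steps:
r(-564) + ((133 - 1*74) - 219)*41 = -208/(-564) + ((133 - 1*74) - 219)*41 = -208*(-1/564) + ((133 - 74) - 219)*41 = 52/141 + (59 - 219)*41 = 52/141 - 160*41 = 52/141 - 6560 = -924908/141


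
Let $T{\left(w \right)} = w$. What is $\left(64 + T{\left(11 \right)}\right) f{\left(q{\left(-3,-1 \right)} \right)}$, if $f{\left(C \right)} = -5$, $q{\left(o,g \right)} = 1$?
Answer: $-375$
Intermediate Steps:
$\left(64 + T{\left(11 \right)}\right) f{\left(q{\left(-3,-1 \right)} \right)} = \left(64 + 11\right) \left(-5\right) = 75 \left(-5\right) = -375$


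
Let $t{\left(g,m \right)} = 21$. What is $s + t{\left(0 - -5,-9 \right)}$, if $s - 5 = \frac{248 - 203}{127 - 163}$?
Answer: $\frac{99}{4} \approx 24.75$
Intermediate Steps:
$s = \frac{15}{4}$ ($s = 5 + \frac{248 - 203}{127 - 163} = 5 + \frac{45}{-36} = 5 + 45 \left(- \frac{1}{36}\right) = 5 - \frac{5}{4} = \frac{15}{4} \approx 3.75$)
$s + t{\left(0 - -5,-9 \right)} = \frac{15}{4} + 21 = \frac{99}{4}$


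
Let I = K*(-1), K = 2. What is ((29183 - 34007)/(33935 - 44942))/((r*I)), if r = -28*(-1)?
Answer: -67/8561 ≈ -0.0078262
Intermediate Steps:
I = -2 (I = 2*(-1) = -2)
r = 28
((29183 - 34007)/(33935 - 44942))/((r*I)) = ((29183 - 34007)/(33935 - 44942))/((28*(-2))) = -4824/(-11007)/(-56) = -4824*(-1/11007)*(-1/56) = (536/1223)*(-1/56) = -67/8561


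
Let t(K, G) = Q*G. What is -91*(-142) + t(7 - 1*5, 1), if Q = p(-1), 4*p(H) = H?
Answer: 51687/4 ≈ 12922.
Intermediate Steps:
p(H) = H/4
Q = -¼ (Q = (¼)*(-1) = -¼ ≈ -0.25000)
t(K, G) = -G/4
-91*(-142) + t(7 - 1*5, 1) = -91*(-142) - ¼*1 = 12922 - ¼ = 51687/4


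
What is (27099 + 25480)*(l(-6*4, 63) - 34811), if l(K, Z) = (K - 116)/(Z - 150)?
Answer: -159231137443/87 ≈ -1.8302e+9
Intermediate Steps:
l(K, Z) = (-116 + K)/(-150 + Z)
(27099 + 25480)*(l(-6*4, 63) - 34811) = (27099 + 25480)*((-116 - 6*4)/(-150 + 63) - 34811) = 52579*((-116 - 24)/(-87) - 34811) = 52579*(-1/87*(-140) - 34811) = 52579*(140/87 - 34811) = 52579*(-3028417/87) = -159231137443/87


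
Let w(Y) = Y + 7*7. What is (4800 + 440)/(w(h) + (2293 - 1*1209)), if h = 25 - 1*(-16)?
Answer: 2620/587 ≈ 4.4634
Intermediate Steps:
h = 41 (h = 25 + 16 = 41)
w(Y) = 49 + Y (w(Y) = Y + 49 = 49 + Y)
(4800 + 440)/(w(h) + (2293 - 1*1209)) = (4800 + 440)/((49 + 41) + (2293 - 1*1209)) = 5240/(90 + (2293 - 1209)) = 5240/(90 + 1084) = 5240/1174 = 5240*(1/1174) = 2620/587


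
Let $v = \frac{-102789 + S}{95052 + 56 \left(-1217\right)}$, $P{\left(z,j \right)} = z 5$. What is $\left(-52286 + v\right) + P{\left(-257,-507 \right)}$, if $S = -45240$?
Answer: $- \frac{1441207929}{26900} \approx -53577.0$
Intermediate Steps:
$P{\left(z,j \right)} = 5 z$
$v = - \frac{148029}{26900}$ ($v = \frac{-102789 - 45240}{95052 + 56 \left(-1217\right)} = - \frac{148029}{95052 - 68152} = - \frac{148029}{26900} \approx -5.5029$)
$\left(-52286 + v\right) + P{\left(-257,-507 \right)} = \left(-52286 - \frac{148029}{26900}\right) + 5 \left(-257\right) = - \frac{1406641429}{26900} - 1285 = - \frac{1441207929}{26900}$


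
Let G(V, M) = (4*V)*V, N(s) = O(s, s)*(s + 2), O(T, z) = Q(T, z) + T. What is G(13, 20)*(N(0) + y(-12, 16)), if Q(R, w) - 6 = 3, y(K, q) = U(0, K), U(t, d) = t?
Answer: 12168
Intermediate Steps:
y(K, q) = 0
Q(R, w) = 9 (Q(R, w) = 6 + 3 = 9)
O(T, z) = 9 + T
N(s) = (2 + s)*(9 + s) (N(s) = (9 + s)*(s + 2) = (9 + s)*(2 + s) = (2 + s)*(9 + s))
G(V, M) = 4*V²
G(13, 20)*(N(0) + y(-12, 16)) = (4*13²)*((2 + 0)*(9 + 0) + 0) = (4*169)*(2*9 + 0) = 676*(18 + 0) = 676*18 = 12168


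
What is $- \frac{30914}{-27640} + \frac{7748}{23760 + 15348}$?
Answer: $\frac{177892429}{135118140} \approx 1.3166$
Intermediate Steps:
$- \frac{30914}{-27640} + \frac{7748}{23760 + 15348} = \left(-30914\right) \left(- \frac{1}{27640}\right) + \frac{7748}{39108} = \frac{15457}{13820} + 7748 \cdot \frac{1}{39108} = \frac{15457}{13820} + \frac{1937}{9777} = \frac{177892429}{135118140}$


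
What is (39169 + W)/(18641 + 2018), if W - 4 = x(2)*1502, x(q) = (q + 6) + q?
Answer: 54193/20659 ≈ 2.6232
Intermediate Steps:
x(q) = 6 + 2*q (x(q) = (6 + q) + q = 6 + 2*q)
W = 15024 (W = 4 + (6 + 2*2)*1502 = 4 + (6 + 4)*1502 = 4 + 10*1502 = 4 + 15020 = 15024)
(39169 + W)/(18641 + 2018) = (39169 + 15024)/(18641 + 2018) = 54193/20659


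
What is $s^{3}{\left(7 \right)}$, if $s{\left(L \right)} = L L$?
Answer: $117649$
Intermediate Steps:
$s{\left(L \right)} = L^{2}$
$s^{3}{\left(7 \right)} = \left(7^{2}\right)^{3} = 49^{3} = 117649$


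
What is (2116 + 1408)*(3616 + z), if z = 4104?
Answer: 27205280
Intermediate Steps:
(2116 + 1408)*(3616 + z) = (2116 + 1408)*(3616 + 4104) = 3524*7720 = 27205280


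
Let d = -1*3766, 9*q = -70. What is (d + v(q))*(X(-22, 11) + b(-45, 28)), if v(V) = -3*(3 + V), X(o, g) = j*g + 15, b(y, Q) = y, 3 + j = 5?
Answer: 90040/3 ≈ 30013.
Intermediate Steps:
j = 2 (j = -3 + 5 = 2)
X(o, g) = 15 + 2*g (X(o, g) = 2*g + 15 = 15 + 2*g)
q = -70/9 (q = (⅑)*(-70) = -70/9 ≈ -7.7778)
v(V) = -9 - 3*V
d = -3766
(d + v(q))*(X(-22, 11) + b(-45, 28)) = (-3766 + (-9 - 3*(-70/9)))*((15 + 2*11) - 45) = (-3766 + (-9 + 70/3))*((15 + 22) - 45) = (-3766 + 43/3)*(37 - 45) = -11255/3*(-8) = 90040/3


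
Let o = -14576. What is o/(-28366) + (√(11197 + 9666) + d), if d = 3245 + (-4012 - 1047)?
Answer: -25720674/14183 + √20863 ≈ -1669.0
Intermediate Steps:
d = -1814 (d = 3245 - 5059 = -1814)
o/(-28366) + (√(11197 + 9666) + d) = -14576/(-28366) + (√(11197 + 9666) - 1814) = -14576*(-1/28366) + (√20863 - 1814) = 7288/14183 + (-1814 + √20863) = -25720674/14183 + √20863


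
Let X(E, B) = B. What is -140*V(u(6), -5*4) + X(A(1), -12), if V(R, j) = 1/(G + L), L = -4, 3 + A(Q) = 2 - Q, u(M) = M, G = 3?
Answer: 128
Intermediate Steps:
A(Q) = -1 - Q (A(Q) = -3 + (2 - Q) = -1 - Q)
V(R, j) = -1 (V(R, j) = 1/(3 - 4) = 1/(-1) = -1)
-140*V(u(6), -5*4) + X(A(1), -12) = -140*(-1) - 12 = 140 - 12 = 128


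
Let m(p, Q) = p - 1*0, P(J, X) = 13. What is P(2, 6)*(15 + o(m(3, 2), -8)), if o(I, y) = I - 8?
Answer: 130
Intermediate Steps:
m(p, Q) = p (m(p, Q) = p + 0 = p)
o(I, y) = -8 + I
P(2, 6)*(15 + o(m(3, 2), -8)) = 13*(15 + (-8 + 3)) = 13*(15 - 5) = 13*10 = 130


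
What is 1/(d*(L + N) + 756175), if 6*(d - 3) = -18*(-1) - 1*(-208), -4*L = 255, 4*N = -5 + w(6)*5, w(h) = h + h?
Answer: 3/2262425 ≈ 1.3260e-6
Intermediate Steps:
w(h) = 2*h
N = 55/4 (N = (-5 + (2*6)*5)/4 = (-5 + 12*5)/4 = (-5 + 60)/4 = (¼)*55 = 55/4 ≈ 13.750)
L = -255/4 (L = -¼*255 = -255/4 ≈ -63.750)
d = 122/3 (d = 3 + (-18*(-1) - 1*(-208))/6 = 3 + (18 + 208)/6 = 3 + (⅙)*226 = 3 + 113/3 = 122/3 ≈ 40.667)
1/(d*(L + N) + 756175) = 1/(122*(-255/4 + 55/4)/3 + 756175) = 1/((122/3)*(-50) + 756175) = 1/(-6100/3 + 756175) = 1/(2262425/3) = 3/2262425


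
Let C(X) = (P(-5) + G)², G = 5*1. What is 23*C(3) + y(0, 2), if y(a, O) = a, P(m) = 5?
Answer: 2300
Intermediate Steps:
G = 5
C(X) = 100 (C(X) = (5 + 5)² = 10² = 100)
23*C(3) + y(0, 2) = 23*100 + 0 = 2300 + 0 = 2300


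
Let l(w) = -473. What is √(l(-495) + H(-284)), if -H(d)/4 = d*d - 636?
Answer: 3*I*√35617 ≈ 566.17*I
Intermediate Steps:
H(d) = 2544 - 4*d² (H(d) = -4*(d*d - 636) = -4*(d² - 636) = -4*(-636 + d²) = 2544 - 4*d²)
√(l(-495) + H(-284)) = √(-473 + (2544 - 4*(-284)²)) = √(-473 + (2544 - 4*80656)) = √(-473 + (2544 - 322624)) = √(-473 - 320080) = √(-320553) = 3*I*√35617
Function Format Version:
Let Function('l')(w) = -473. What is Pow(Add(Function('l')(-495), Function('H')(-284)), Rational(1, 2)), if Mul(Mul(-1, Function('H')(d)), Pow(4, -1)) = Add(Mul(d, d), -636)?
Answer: Mul(3, I, Pow(35617, Rational(1, 2))) ≈ Mul(566.17, I)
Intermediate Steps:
Function('H')(d) = Add(2544, Mul(-4, Pow(d, 2))) (Function('H')(d) = Mul(-4, Add(Mul(d, d), -636)) = Mul(-4, Add(Pow(d, 2), -636)) = Mul(-4, Add(-636, Pow(d, 2))) = Add(2544, Mul(-4, Pow(d, 2))))
Pow(Add(Function('l')(-495), Function('H')(-284)), Rational(1, 2)) = Pow(Add(-473, Add(2544, Mul(-4, Pow(-284, 2)))), Rational(1, 2)) = Pow(Add(-473, Add(2544, Mul(-4, 80656))), Rational(1, 2)) = Pow(Add(-473, Add(2544, -322624)), Rational(1, 2)) = Pow(Add(-473, -320080), Rational(1, 2)) = Pow(-320553, Rational(1, 2)) = Mul(3, I, Pow(35617, Rational(1, 2)))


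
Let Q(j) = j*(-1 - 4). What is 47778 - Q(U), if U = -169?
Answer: 46933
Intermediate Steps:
Q(j) = -5*j (Q(j) = j*(-5) = -5*j)
47778 - Q(U) = 47778 - (-5)*(-169) = 47778 - 1*845 = 47778 - 845 = 46933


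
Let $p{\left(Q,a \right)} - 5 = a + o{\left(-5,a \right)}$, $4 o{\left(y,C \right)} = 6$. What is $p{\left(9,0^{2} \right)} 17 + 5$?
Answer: $\frac{231}{2} \approx 115.5$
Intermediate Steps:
$o{\left(y,C \right)} = \frac{3}{2}$ ($o{\left(y,C \right)} = \frac{1}{4} \cdot 6 = \frac{3}{2}$)
$p{\left(Q,a \right)} = \frac{13}{2} + a$ ($p{\left(Q,a \right)} = 5 + \left(a + \frac{3}{2}\right) = 5 + \left(\frac{3}{2} + a\right) = \frac{13}{2} + a$)
$p{\left(9,0^{2} \right)} 17 + 5 = \left(\frac{13}{2} + 0^{2}\right) 17 + 5 = \left(\frac{13}{2} + 0\right) 17 + 5 = \frac{13}{2} \cdot 17 + 5 = \frac{221}{2} + 5 = \frac{231}{2}$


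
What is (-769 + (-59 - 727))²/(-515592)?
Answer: -2418025/515592 ≈ -4.6898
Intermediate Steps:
(-769 + (-59 - 727))²/(-515592) = (-769 - 786)²*(-1/515592) = (-1555)²*(-1/515592) = 2418025*(-1/515592) = -2418025/515592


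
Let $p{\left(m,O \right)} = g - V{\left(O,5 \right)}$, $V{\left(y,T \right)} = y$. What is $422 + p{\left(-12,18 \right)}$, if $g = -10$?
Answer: $394$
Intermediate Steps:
$p{\left(m,O \right)} = -10 - O$
$422 + p{\left(-12,18 \right)} = 422 - 28 = 394$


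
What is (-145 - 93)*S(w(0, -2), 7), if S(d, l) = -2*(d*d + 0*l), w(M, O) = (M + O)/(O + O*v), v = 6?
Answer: 68/7 ≈ 9.7143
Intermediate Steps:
w(M, O) = (M + O)/(7*O) (w(M, O) = (M + O)/(O + O*6) = (M + O)/(O + 6*O) = (M + O)/((7*O)) = (M + O)*(1/(7*O)) = (M + O)/(7*O))
S(d, l) = -2*d² (S(d, l) = -2*(d² + 0) = -2*d²)
(-145 - 93)*S(w(0, -2), 7) = (-145 - 93)*(-2*(0 - 2)²/196) = -(-476)*((⅐)*(-½)*(-2))² = -(-476)*(⅐)² = -(-476)/49 = -238*(-2/49) = 68/7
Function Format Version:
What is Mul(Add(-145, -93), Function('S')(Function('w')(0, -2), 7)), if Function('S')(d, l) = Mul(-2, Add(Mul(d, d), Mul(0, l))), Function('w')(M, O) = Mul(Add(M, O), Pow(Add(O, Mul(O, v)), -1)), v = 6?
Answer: Rational(68, 7) ≈ 9.7143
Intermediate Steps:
Function('w')(M, O) = Mul(Rational(1, 7), Pow(O, -1), Add(M, O)) (Function('w')(M, O) = Mul(Add(M, O), Pow(Add(O, Mul(O, 6)), -1)) = Mul(Add(M, O), Pow(Add(O, Mul(6, O)), -1)) = Mul(Add(M, O), Pow(Mul(7, O), -1)) = Mul(Add(M, O), Mul(Rational(1, 7), Pow(O, -1))) = Mul(Rational(1, 7), Pow(O, -1), Add(M, O)))
Function('S')(d, l) = Mul(-2, Pow(d, 2)) (Function('S')(d, l) = Mul(-2, Add(Pow(d, 2), 0)) = Mul(-2, Pow(d, 2)))
Mul(Add(-145, -93), Function('S')(Function('w')(0, -2), 7)) = Mul(Add(-145, -93), Mul(-2, Pow(Mul(Rational(1, 7), Pow(-2, -1), Add(0, -2)), 2))) = Mul(-238, Mul(-2, Pow(Mul(Rational(1, 7), Rational(-1, 2), -2), 2))) = Mul(-238, Mul(-2, Pow(Rational(1, 7), 2))) = Mul(-238, Mul(-2, Rational(1, 49))) = Mul(-238, Rational(-2, 49)) = Rational(68, 7)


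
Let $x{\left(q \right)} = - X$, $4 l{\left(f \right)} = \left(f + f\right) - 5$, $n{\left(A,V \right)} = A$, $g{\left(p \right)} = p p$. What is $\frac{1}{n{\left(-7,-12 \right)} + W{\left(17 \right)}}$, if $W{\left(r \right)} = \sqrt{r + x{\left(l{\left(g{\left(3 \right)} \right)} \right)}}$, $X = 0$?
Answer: $- \frac{7}{32} - \frac{\sqrt{17}}{32} \approx -0.3476$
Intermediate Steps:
$g{\left(p \right)} = p^{2}$
$l{\left(f \right)} = - \frac{5}{4} + \frac{f}{2}$ ($l{\left(f \right)} = \frac{\left(f + f\right) - 5}{4} = \frac{2 f - 5}{4} = \frac{-5 + 2 f}{4} = - \frac{5}{4} + \frac{f}{2}$)
$x{\left(q \right)} = 0$ ($x{\left(q \right)} = \left(-1\right) 0 = 0$)
$W{\left(r \right)} = \sqrt{r}$ ($W{\left(r \right)} = \sqrt{r + 0} = \sqrt{r}$)
$\frac{1}{n{\left(-7,-12 \right)} + W{\left(17 \right)}} = \frac{1}{-7 + \sqrt{17}}$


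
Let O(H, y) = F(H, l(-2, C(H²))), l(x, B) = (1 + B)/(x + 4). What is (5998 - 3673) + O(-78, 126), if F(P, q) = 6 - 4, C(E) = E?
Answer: 2327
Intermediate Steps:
l(x, B) = (1 + B)/(4 + x)
F(P, q) = 2
O(H, y) = 2
(5998 - 3673) + O(-78, 126) = (5998 - 3673) + 2 = 2325 + 2 = 2327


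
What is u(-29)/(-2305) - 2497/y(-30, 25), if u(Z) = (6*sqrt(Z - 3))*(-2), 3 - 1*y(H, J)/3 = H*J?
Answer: -2497/2259 + 48*I*sqrt(2)/2305 ≈ -1.1054 + 0.02945*I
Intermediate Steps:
y(H, J) = 9 - 3*H*J
u(Z) = -12*sqrt(-3 + Z) (u(Z) = (6*sqrt(-3 + Z))*(-2) = -12*sqrt(-3 + Z))
u(-29)/(-2305) - 2497/y(-30, 25) = -12*sqrt(-3 - 29)/(-2305) - 2497/(9 - 3*(-30)*25) = -48*I*sqrt(2)*(-1/2305) - 2497/(9 + 2250) = -48*I*sqrt(2)*(-1/2305) - 2497/2259 = -48*I*sqrt(2)*(-1/2305) - 2497*1/2259 = 48*I*sqrt(2)/2305 - 2497/2259 = -2497/2259 + 48*I*sqrt(2)/2305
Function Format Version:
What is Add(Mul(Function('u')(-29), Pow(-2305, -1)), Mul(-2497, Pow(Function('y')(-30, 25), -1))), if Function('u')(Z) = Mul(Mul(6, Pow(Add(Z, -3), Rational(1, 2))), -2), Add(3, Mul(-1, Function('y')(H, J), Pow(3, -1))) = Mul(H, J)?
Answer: Add(Rational(-2497, 2259), Mul(Rational(48, 2305), I, Pow(2, Rational(1, 2)))) ≈ Add(-1.1054, Mul(0.029450, I))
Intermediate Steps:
Function('y')(H, J) = Add(9, Mul(-3, H, J)) (Function('y')(H, J) = Add(9, Mul(-3, Mul(H, J))) = Add(9, Mul(-3, H, J)))
Function('u')(Z) = Mul(-12, Pow(Add(-3, Z), Rational(1, 2))) (Function('u')(Z) = Mul(Mul(6, Pow(Add(-3, Z), Rational(1, 2))), -2) = Mul(-12, Pow(Add(-3, Z), Rational(1, 2))))
Add(Mul(Function('u')(-29), Pow(-2305, -1)), Mul(-2497, Pow(Function('y')(-30, 25), -1))) = Add(Mul(Mul(-12, Pow(Add(-3, -29), Rational(1, 2))), Pow(-2305, -1)), Mul(-2497, Pow(Add(9, Mul(-3, -30, 25)), -1))) = Add(Mul(Mul(-12, Pow(-32, Rational(1, 2))), Rational(-1, 2305)), Mul(-2497, Pow(Add(9, 2250), -1))) = Add(Mul(Mul(-12, Mul(4, I, Pow(2, Rational(1, 2)))), Rational(-1, 2305)), Mul(-2497, Pow(2259, -1))) = Add(Mul(Mul(-48, I, Pow(2, Rational(1, 2))), Rational(-1, 2305)), Mul(-2497, Rational(1, 2259))) = Add(Mul(Rational(48, 2305), I, Pow(2, Rational(1, 2))), Rational(-2497, 2259)) = Add(Rational(-2497, 2259), Mul(Rational(48, 2305), I, Pow(2, Rational(1, 2))))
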